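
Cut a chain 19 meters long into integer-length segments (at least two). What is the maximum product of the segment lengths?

Let f[k] be the best product for length k (with at least one cut). For each first piece i, the rest contributes max(k−i, f[k−i]).
f[2] = 1·max(1,0) = 1·1 = 1
f[3] = max(1·2, 2·1) = 2
f[4] = max(1·3, 2·2, 3·1) = 4
f[5] = max(1·4, 2·3, 3·2, 4·1) = 6
f[6] = max(1·6, 2·4, 3·3, 4·2, 5·1) = 9
f[7] = max(1·9, 2·6, 3·4, 4·3, 5·2, 6·1) = 12
f[8] = max(1·12, 2·9, 3·6, …, 6·2, 7·1) = 18
f[9] = max(1·18, 2·12, 3·9, …, 7·2, 8·1) = 27
f[10] = max(1·27, 2·18, 3·12, …, 8·2, 9·1) = 36
f[11] = max(1·36, 2·27, 3·18, …, 9·2, 10·1) = 54
f[12] = max(1·54, 2·36, 3·27, …, 10·2, 11·1) = 81
f[13] = max(1·81, 2·54, 3·36, …, 11·2, 12·1) = 108
f[14] = max(1·108, 2·81, 3·54, …, 12·2, 13·1) = 162
f[15] = max(1·162, 2·108, 3·81, …, 13·2, 14·1) = 243
f[16] = max(1·243, 2·162, 3·108, …, 14·2, 15·1) = 324
f[17] = max(1·324, 2·243, 3·162, …, 15·2, 16·1) = 486
f[18] = max(1·486, 2·324, 3·243, …, 16·2, 17·1) = 729
f[19] = max(1·729, 2·486, 3·324, …, 17·2, 18·1) = 972
One optimal split: 3 + 3 + 3 + 3 + 3 + 2 + 2; product 3·3·3·3·3·2·2 = 972.

972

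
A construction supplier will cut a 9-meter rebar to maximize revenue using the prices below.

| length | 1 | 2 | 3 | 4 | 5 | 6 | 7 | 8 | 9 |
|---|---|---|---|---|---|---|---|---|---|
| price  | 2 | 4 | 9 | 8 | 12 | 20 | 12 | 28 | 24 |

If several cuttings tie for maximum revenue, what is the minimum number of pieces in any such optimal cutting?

2

Let r[k] be the best obtainable value from length k. For each k, try every first piece i and keep the best of price[i] + r[k−i].
r[1] = 2
r[2] = 4  (first piece 1, then r[1]=2)
r[3] = 9
r[4] = 11  (first piece 1, then r[3]=9)
r[5] = 13  (first piece 1, then r[4]=11)
r[6] = 20
r[7] = 22  (first piece 1, then r[6]=20)
r[8] = 28
r[9] = 30  (first piece 1, then r[8]=28)
Maximum revenue is ₹30.
Now minimize piece count subject to staying optimal: for each k, pieces[k] = 1 + min over i with p[i]+r[k−i]=r[k] of pieces[k−i].
pieces[6] = 1
pieces[7] = 2
pieces[8] = 1
pieces[9] = 2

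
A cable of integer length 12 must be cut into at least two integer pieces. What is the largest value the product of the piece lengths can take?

81

Define m[k] = max over 1≤i<k of i · max(k−i, m[k−i]); the inner max lets the remainder stay uncut if that's better.
Small cases: m[2]=1, m[3]=2, m[4]=4, m[5]=6, m[6]=9, m[7]=12.
m[8] = 2*max(6,9) = 2*9 = 18
m[9] = 3*max(6,9) = 3*9 = 27
m[10] = 2*max(8,18) = 2*18 = 36
m[11] = 2*max(9,27) = 2*27 = 54
m[12] = 3*max(9,27) = 3*27 = 81
One optimal split: 3 + 3 + 3 + 3; product 3*3*3*3 = 81.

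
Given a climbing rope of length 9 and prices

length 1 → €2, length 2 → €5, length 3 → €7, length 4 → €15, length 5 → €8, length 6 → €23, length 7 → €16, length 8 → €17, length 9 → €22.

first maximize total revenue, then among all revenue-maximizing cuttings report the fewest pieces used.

Let r[k] be the best obtainable value from length k. For each k, try every first piece i and keep the best of price[i] + r[k−i].
r[1] = 2
r[2] = 5
r[3] = 7  (first piece 1, then r[2]=5)
r[4] = 15
r[5] = 17  (first piece 1, then r[4]=15)
r[6] = 23
r[7] = 25  (first piece 1, then r[6]=23)
r[8] = 30  (first piece 4, then r[4]=15)
r[9] = 32  (first piece 1, then r[8]=30)
Maximum revenue is €32.
Now minimize piece count subject to staying optimal: for each k, pieces[k] = 1 + min over i with p[i]+r[k−i]=r[k] of pieces[k−i].
pieces[6] = 1
pieces[7] = 2
pieces[8] = 2
pieces[9] = 3

3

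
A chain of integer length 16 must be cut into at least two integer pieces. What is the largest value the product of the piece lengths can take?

324

Fill m[k] for k=2..16: at each k try every first piece i and multiply by the better of (k−i) uncut or m[k−i].
Small cases: m[2]=1, m[3]=2, m[4]=4, m[5]=6, m[6]=9, m[7]=12, m[8]=18, m[9]=27, m[10]=36, m[11]=54.
m[12] = 3*max(9,27) = 3*27 = 81
m[13] = 2*max(11,54) = 2*54 = 108
m[14] = 2*max(12,81) = 2*81 = 162
m[15] = 3*max(12,81) = 3*81 = 243
m[16] = 2*max(14,162) = 2*162 = 324
One optimal split: 3 + 3 + 3 + 3 + 2 + 2; product 3*3*3*3*2*2 = 324.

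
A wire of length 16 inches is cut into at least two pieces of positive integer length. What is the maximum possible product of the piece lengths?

324

Let m[k] be the best product for length k (with at least one cut). For each first piece i, the rest contributes max(k−i, m[k−i]).
m[2] = 1×max(1,0) = 1×1 = 1
m[3] = 1×max(2,1) = 1×2 = 2
m[4] = 2×max(2,1) = 2×2 = 4
m[5] = 2×max(3,2) = 2×3 = 6
m[6] = 3×max(3,2) = 3×3 = 9
m[7] = 2×max(5,6) = 2×6 = 12
m[8] = 2×max(6,9) = 2×9 = 18
m[9] = 3×max(6,9) = 3×9 = 27
m[10] = 2×max(8,18) = 2×18 = 36
m[11] = 2×max(9,27) = 2×27 = 54
m[12] = 3×max(9,27) = 3×27 = 81
m[13] = 2×max(11,54) = 2×54 = 108
m[14] = 2×max(12,81) = 2×81 = 162
m[15] = 3×max(12,81) = 3×81 = 243
m[16] = 2×max(14,162) = 2×162 = 324
One optimal split: 3 + 3 + 3 + 3 + 2 + 2; product 3×3×3×3×2×2 = 324.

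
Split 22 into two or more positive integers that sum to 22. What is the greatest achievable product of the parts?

2916

Fill prod[k] for k=2..22: at each k try every first piece i and multiply by the better of (k−i) uncut or prod[k−i].
prod[2] = 1·max(1,0) = 1·1 = 1
prod[3] = 1·max(2,1) = 1·2 = 2
prod[4] = 2·max(2,1) = 2·2 = 4
prod[5] = 2·max(3,2) = 2·3 = 6
prod[6] = 3·max(3,2) = 3·3 = 9
prod[7] = 2·max(5,6) = 2·6 = 12
prod[8] = 2·max(6,9) = 2·9 = 18
prod[9] = 3·max(6,9) = 3·9 = 27
prod[10] = 2·max(8,18) = 2·18 = 36
prod[11] = 2·max(9,27) = 2·27 = 54
prod[12] = 3·max(9,27) = 3·27 = 81
prod[13] = 2·max(11,54) = 2·54 = 108
prod[14] = 2·max(12,81) = 2·81 = 162
prod[15] = 3·max(12,81) = 3·81 = 243
prod[16] = 2·max(14,162) = 2·162 = 324
prod[17] = 2·max(15,243) = 2·243 = 486
prod[18] = 3·max(15,243) = 3·243 = 729
prod[19] = 2·max(17,486) = 2·486 = 972
prod[20] = 2·max(18,729) = 2·729 = 1458
prod[21] = 3·max(18,729) = 3·729 = 2187
prod[22] = 2·max(20,1458) = 2·1458 = 2916
One optimal split: 3 + 3 + 3 + 3 + 3 + 3 + 2 + 2; product 3·3·3·3·3·3·2·2 = 2916.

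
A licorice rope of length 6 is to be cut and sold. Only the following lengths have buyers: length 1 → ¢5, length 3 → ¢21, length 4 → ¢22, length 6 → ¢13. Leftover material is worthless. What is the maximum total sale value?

42

Let r[k] be the best obtainable value from length k. For each k, try every first piece i and keep the best of price[i] + r[k−i].
r[1] = 5
r[2] = 10  (first piece 1, then r[1]=5)
r[3] = max(5+10, 21+0) = 21
r[4] = max(5+21, 21+5, 22+0) = 26
r[5] = max(5+26, 21+10, 22+5) = 31
r[6] = max(5+31, 21+21, 22+10, 13+0) = 42
One optimal cutting: 3 + 3 → ¢42.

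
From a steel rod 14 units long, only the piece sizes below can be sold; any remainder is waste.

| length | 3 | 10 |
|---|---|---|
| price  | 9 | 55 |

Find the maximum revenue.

64

Consider every possible first cut. r[k] is the best of p[i]+r[k−i] over all sellable i≤k.
r[1] = 0
r[2] = 0
r[3] = 9
r[4] = 9
r[5] = 9
r[6] = 18  (first piece 3, then r[3]=9)
r[7] = 18
r[8] = 18
r[9] = 27  (first piece 3, then r[6]=18)
r[10] = max(9+18, 55+0) = 55
r[11] = max(9+18, 55+0) = 55
r[12] = max(9+27, 55+0) = 55
r[13] = max(9+55, 55+9) = 64
r[14] = max(9+55, 55+9) = 64
One optimal cutting: pieces 10 + 3 with 1 unit of scrap → $64.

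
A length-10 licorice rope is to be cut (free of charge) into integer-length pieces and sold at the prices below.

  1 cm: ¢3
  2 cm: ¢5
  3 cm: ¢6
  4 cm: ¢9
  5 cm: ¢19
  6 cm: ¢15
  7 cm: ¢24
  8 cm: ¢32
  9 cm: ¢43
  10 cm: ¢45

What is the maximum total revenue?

46

Consider every possible first cut. R[k] is the best of p[i]+R[k−i] over all sellable i≤k.
R[1] = 3
R[2] = 6  (first piece 1, then R[1]=3)
R[3] = 9  (first piece 1, then R[2]=6)
R[4] = 12  (first piece 1, then R[3]=9)
R[5] = 19
R[6] = 22  (first piece 1, then R[5]=19)
R[7] = 25  (first piece 1, then R[6]=22)
R[8] = 32
R[9] = 43
R[10] = 46  (first piece 1, then R[9]=43)
One optimal cutting: 9 + 1 → ¢43 + ¢3 = ¢46.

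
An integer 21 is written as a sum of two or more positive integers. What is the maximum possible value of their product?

2187

Fill P[k] for k=2..21: at each k try every first piece i and multiply by the better of (k−i) uncut or P[k−i].
P[2] = 1·max(1,0) = 1·1 = 1
P[3] = 1·max(2,1) = 1·2 = 2
P[4] = 2·max(2,1) = 2·2 = 4
P[5] = 2·max(3,2) = 2·3 = 6
P[6] = 3·max(3,2) = 3·3 = 9
P[7] = 2·max(5,6) = 2·6 = 12
P[8] = 2·max(6,9) = 2·9 = 18
P[9] = 3·max(6,9) = 3·9 = 27
P[10] = 2·max(8,18) = 2·18 = 36
P[11] = 2·max(9,27) = 2·27 = 54
P[12] = 3·max(9,27) = 3·27 = 81
P[13] = 2·max(11,54) = 2·54 = 108
P[14] = 2·max(12,81) = 2·81 = 162
P[15] = 3·max(12,81) = 3·81 = 243
P[16] = 2·max(14,162) = 2·162 = 324
P[17] = 2·max(15,243) = 2·243 = 486
P[18] = 3·max(15,243) = 3·243 = 729
P[19] = 2·max(17,486) = 2·486 = 972
P[20] = 2·max(18,729) = 2·729 = 1458
P[21] = 3·max(18,729) = 3·729 = 2187
One optimal split: 3 + 3 + 3 + 3 + 3 + 3 + 3; product 3·3·3·3·3·3·3 = 2187.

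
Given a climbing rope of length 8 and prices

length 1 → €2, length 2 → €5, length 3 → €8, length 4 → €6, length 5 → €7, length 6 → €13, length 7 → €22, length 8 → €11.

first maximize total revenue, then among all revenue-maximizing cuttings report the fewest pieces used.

Build r[k] bottom-up: r[k] = max over allowed piece i of (p[i] + r[k−i]).
r[1] = 2
r[2] = max(2+2, 5+0) = 5
r[3] = max(2+5, 5+2, 8+0) = 8
r[4] = max(2+8, 5+5, 8+2, 6+0) = 10
r[5] = max(2+10, 5+8, 8+5, 6+2, 7+0) = 13
r[6] = max(2+13, 5+10, 8+8, 6+5, 7+2, 13+0) = 16
r[7] = max(2+16, 5+13, 8+10, …, 13+2, 22+0) = 22
r[8] = max(2+22, 5+16, 8+13, …, 22+2, 11+0) = 24
Maximum revenue is €24.
Now minimize piece count subject to staying optimal: for each k, pieces[k] = 1 + min over i with p[i]+r[k−i]=r[k] of pieces[k−i].
pieces[5] = 2
pieces[6] = 2
pieces[7] = 1
pieces[8] = 2

2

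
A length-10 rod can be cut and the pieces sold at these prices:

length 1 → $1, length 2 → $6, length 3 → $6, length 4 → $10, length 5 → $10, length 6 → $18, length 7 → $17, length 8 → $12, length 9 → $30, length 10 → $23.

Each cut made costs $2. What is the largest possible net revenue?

29

Let r[k] be the best obtainable value from length k. For each k, try every first piece i and keep the best of price[i] + r[k−i] minus the 2 cut fee when i<k.
r[1] = 1
r[2] = max(1+1-2, 6+0) = 6
r[3] = max(1+6-2, 6+1-2, 6+0) = 6
r[4] = max(1+6-2, 6+6-2, 6+1-2, 10+0) = 10
r[5] = max(1+10-2, 6+6-2, 6+6-2, 10+1-2, 10+0) = 10
r[6] = max(1+10-2, 6+10-2, 6+6-2, 10+6-2, 10+1-2, 18+0) = 18
r[7] = max(1+18-2, 6+10-2, 6+10-2, …, 18+1-2, 17+0) = 17
r[8] = max(1+17-2, 6+18-2, 6+10-2, …, 17+1-2, 12+0) = 22
r[9] = max(1+22-2, 6+17-2, 6+18-2, …, 12+1-2, 30+0) = 30
r[10] = max(1+30-2, 6+22-2, 6+17-2, …, 30+1-2, 23+0) = 29
One optimal plan: pieces 9 + 1 (1 cut) → $31 − $2 = $29.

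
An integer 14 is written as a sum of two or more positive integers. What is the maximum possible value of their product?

Let g[k] be the best product for length k (with at least one cut). For each first piece i, the rest contributes max(k−i, g[k−i]).
Small cases: g[2]=1, g[3]=2, g[4]=4, g[5]=6, g[6]=9.
g[7] = 2*max(5,6) = 2*6 = 12
g[8] = 2*max(6,9) = 2*9 = 18
g[9] = 3*max(6,9) = 3*9 = 27
g[10] = 2*max(8,18) = 2*18 = 36
g[11] = 2*max(9,27) = 2*27 = 54
g[12] = 3*max(9,27) = 3*27 = 81
g[13] = 2*max(11,54) = 2*54 = 108
g[14] = 2*max(12,81) = 2*81 = 162
One optimal split: 3 + 3 + 3 + 3 + 2; product 3*3*3*3*2 = 162.

162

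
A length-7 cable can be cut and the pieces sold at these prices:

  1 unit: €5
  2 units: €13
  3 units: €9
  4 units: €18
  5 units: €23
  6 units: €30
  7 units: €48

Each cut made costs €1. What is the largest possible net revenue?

Consider every possible first cut. r[k] is the best of p[i]+r[k−i] over all sellable i≤k, charging 1 whenever i<k.
r[1] = 5
r[2] = 13
r[3] = 17  (first piece 1, then r[2]=13)
r[4] = 25  (first piece 2, then r[2]=13)
r[5] = 29  (first piece 1, then r[4]=25)
r[6] = 37  (first piece 2, then r[4]=25)
r[7] = 48
Best is to make no cuts and sell whole for €48.

48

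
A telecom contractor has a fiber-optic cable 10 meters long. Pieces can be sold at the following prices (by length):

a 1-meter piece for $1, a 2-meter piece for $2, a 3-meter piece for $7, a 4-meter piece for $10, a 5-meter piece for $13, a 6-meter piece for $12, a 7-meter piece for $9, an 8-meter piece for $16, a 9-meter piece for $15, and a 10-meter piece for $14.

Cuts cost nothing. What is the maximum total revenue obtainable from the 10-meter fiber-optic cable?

Consider every possible first cut. best[k] is the best of p[i]+best[k−i] over all sellable i≤k.
best[1] = 1
best[2] = 2  (first piece 1, then best[1]=1)
best[3] = 7
best[4] = 10
best[5] = 13
best[6] = 14  (first piece 1, then best[5]=13)
best[7] = 17  (first piece 3, then best[4]=10)
best[8] = 20  (first piece 3, then best[5]=13)
best[9] = 23  (first piece 4, then best[5]=13)
best[10] = 26  (first piece 5, then best[5]=13)
One optimal cutting: 5 + 5 → $13 + $13 = $26.

26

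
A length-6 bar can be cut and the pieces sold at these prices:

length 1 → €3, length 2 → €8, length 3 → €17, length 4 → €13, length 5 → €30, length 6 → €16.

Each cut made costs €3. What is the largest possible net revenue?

31

Let net[k] be the best obtainable value from length k. For each k, try every first piece i and keep the best of price[i] + net[k−i] minus the 3 cut fee when i<k.
net[1] = 3
net[2] = 8
net[3] = 17
net[4] = 17  (first piece 1, then net[3]=17)
net[5] = 30
net[6] = 31  (first piece 3, then net[3]=17)
One optimal plan: pieces 3 + 3 (1 cut) → €34 − €3 = €31.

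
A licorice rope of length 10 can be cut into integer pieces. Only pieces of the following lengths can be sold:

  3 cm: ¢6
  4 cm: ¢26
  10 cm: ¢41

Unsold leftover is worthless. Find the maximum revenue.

52

Consider every possible first cut. r[k] is the best of p[i]+r[k−i] over all sellable i≤k.
r[1] = 0
r[2] = 0
r[3] = 6
r[4] = max(6+0, 26+0) = 26
r[5] = max(6+0, 26+0) = 26
r[6] = max(6+6, 26+0) = 26
r[7] = max(6+26, 26+6) = 32
r[8] = max(6+26, 26+26) = 52
r[9] = max(6+26, 26+26) = 52
r[10] = max(6+32, 26+26, 41+0) = 52
One optimal cutting: pieces 4 + 4 with 2 cm of scrap → ¢52.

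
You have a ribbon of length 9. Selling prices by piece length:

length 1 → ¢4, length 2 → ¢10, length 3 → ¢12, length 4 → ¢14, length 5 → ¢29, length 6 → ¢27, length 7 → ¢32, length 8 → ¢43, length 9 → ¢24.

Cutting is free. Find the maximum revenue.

Let best[k] be the best obtainable value from length k. For each k, try every first piece i and keep the best of price[i] + best[k−i].
best[1] = 4
best[2] = max(4+4, 10+0) = 10
best[3] = max(4+10, 10+4, 12+0) = 14
best[4] = max(4+14, 10+10, 12+4, 14+0) = 20
best[5] = max(4+20, 10+14, 12+10, 14+4, 29+0) = 29
best[6] = max(4+29, 10+20, 12+14, 14+10, 29+4, 27+0) = 33
best[7] = max(4+33, 10+29, 12+20, …, 27+4, 32+0) = 39
best[8] = max(4+39, 10+33, 12+29, …, 32+4, 43+0) = 43
best[9] = max(4+43, 10+39, 12+33, …, 43+4, 24+0) = 49
One optimal cutting: 5 + 2 + 2 → ¢29 + ¢10 + ¢10 = ¢49.

49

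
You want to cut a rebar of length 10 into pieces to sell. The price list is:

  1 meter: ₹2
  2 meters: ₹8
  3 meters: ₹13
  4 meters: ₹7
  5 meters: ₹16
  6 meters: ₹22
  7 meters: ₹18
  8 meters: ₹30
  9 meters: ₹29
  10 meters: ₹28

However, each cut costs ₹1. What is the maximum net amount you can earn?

39

Build r[k] bottom-up: r[k] = max over allowed piece i of (p[i] + r[k−i]) − 1 per cut.
r[1] = 2
r[2] = 8
r[3] = 13
r[4] = 15  (first piece 2, then r[2]=8)
r[5] = 20  (first piece 2, then r[3]=13)
r[6] = 25  (first piece 3, then r[3]=13)
r[7] = 27  (first piece 2, then r[5]=20)
r[8] = 32  (first piece 2, then r[6]=25)
r[9] = 37  (first piece 3, then r[6]=25)
r[10] = 39  (first piece 2, then r[8]=32)
One optimal plan: pieces 3 + 3 + 2 + 2 (3 cuts) → ₹42 − ₹3 = ₹39.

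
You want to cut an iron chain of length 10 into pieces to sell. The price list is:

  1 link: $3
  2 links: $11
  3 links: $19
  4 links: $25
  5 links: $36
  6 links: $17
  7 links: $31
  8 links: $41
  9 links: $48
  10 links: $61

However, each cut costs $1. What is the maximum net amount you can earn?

Build net[k] bottom-up: net[k] = max over allowed piece i of (p[i] + net[k−i]) − 1 per cut.
net[1] = 3
net[2] = max(3+3-1, 11+0) = 11
net[3] = max(3+11-1, 11+3-1, 19+0) = 19
net[4] = max(3+19-1, 11+11-1, 19+3-1, 25+0) = 25
net[5] = max(3+25-1, 11+19-1, 19+11-1, 25+3-1, 36+0) = 36
net[6] = max(3+36-1, 11+25-1, 19+19-1, 25+11-1, 36+3-1, 17+0) = 38
net[7] = max(3+38-1, 11+36-1, 19+25-1, …, 17+3-1, 31+0) = 46
net[8] = max(3+46-1, 11+38-1, 19+36-1, …, 31+3-1, 41+0) = 54
net[9] = max(3+54-1, 11+46-1, 19+38-1, …, 41+3-1, 48+0) = 60
net[10] = max(3+60-1, 11+54-1, 19+46-1, …, 48+3-1, 61+0) = 71
One optimal plan: pieces 5 + 5 (1 cut) → $72 − $1 = $71.

71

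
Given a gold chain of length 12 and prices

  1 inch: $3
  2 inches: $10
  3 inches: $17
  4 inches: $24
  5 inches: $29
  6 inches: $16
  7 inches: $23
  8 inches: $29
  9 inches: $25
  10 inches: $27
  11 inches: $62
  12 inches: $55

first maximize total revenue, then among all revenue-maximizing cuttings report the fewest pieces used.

Build r[k] bottom-up: r[k] = max over allowed piece i of (p[i] + r[k−i]).
r[1] = 3
r[2] = 10
r[3] = 17
r[4] = 24
r[5] = 29
r[6] = 34  (first piece 2, then r[4]=24)
r[7] = 41  (first piece 3, then r[4]=24)
r[8] = 48  (first piece 4, then r[4]=24)
r[9] = 53  (first piece 4, then r[5]=29)
r[10] = 58  (first piece 2, then r[8]=48)
r[11] = 65  (first piece 3, then r[8]=48)
r[12] = 72  (first piece 4, then r[8]=48)
Maximum revenue is $72.
Now minimize piece count subject to staying optimal: for each k, pieces[k] = 1 + min over i with p[i]+r[k−i]=r[k] of pieces[k−i].
pieces[9] = 2
pieces[10] = 2
pieces[11] = 3
pieces[12] = 3

3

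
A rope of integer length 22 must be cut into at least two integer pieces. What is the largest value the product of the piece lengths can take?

2916

Define g[k] = max over 1≤i<k of i · max(k−i, g[k−i]); the inner max lets the remainder stay uncut if that's better.
g[2] = 1·max(1,0) = 1·1 = 1
g[3] = 1·max(2,1) = 1·2 = 2
g[4] = 2·max(2,1) = 2·2 = 4
g[5] = 2·max(3,2) = 2·3 = 6
g[6] = 3·max(3,2) = 3·3 = 9
g[7] = 2·max(5,6) = 2·6 = 12
g[8] = 2·max(6,9) = 2·9 = 18
g[9] = 3·max(6,9) = 3·9 = 27
g[10] = 2·max(8,18) = 2·18 = 36
g[11] = 2·max(9,27) = 2·27 = 54
g[12] = 3·max(9,27) = 3·27 = 81
g[13] = 2·max(11,54) = 2·54 = 108
g[14] = 2·max(12,81) = 2·81 = 162
g[15] = 3·max(12,81) = 3·81 = 243
g[16] = 2·max(14,162) = 2·162 = 324
g[17] = 2·max(15,243) = 2·243 = 486
g[18] = 3·max(15,243) = 3·243 = 729
g[19] = 2·max(17,486) = 2·486 = 972
g[20] = 2·max(18,729) = 2·729 = 1458
g[21] = 3·max(18,729) = 3·729 = 2187
g[22] = 2·max(20,1458) = 2·1458 = 2916
One optimal split: 3 + 3 + 3 + 3 + 3 + 3 + 2 + 2; product 3·3·3·3·3·3·2·2 = 2916.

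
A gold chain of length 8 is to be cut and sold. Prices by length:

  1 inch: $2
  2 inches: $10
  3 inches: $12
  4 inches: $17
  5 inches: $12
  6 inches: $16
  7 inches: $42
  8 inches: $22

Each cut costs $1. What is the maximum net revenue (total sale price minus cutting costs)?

43

Consider every possible first cut. net[k] is the best of p[i]+net[k−i] over all sellable i≤k, charging 1 whenever i<k.
net[1] = 2
net[2] = max(2+2-1, 10+0) = 10
net[3] = max(2+10-1, 10+2-1, 12+0) = 12
net[4] = max(2+12-1, 10+10-1, 12+2-1, 17+0) = 19
net[5] = max(2+19-1, 10+12-1, 12+10-1, 17+2-1, 12+0) = 21
net[6] = max(2+21-1, 10+19-1, 12+12-1, 17+10-1, 12+2-1, 16+0) = 28
net[7] = max(2+28-1, 10+21-1, 12+19-1, …, 16+2-1, 42+0) = 42
net[8] = max(2+42-1, 10+28-1, 12+21-1, …, 42+2-1, 22+0) = 43
One optimal plan: pieces 7 + 1 (1 cut) → $44 − $1 = $43.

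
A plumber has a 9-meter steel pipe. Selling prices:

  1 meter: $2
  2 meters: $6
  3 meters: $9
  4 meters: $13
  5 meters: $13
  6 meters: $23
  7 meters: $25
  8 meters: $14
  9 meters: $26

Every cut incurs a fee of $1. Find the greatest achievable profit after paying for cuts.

Let v[k] be the best obtainable value from length k. For each k, try every first piece i and keep the best of price[i] + v[k−i] minus the 1 cut fee when i<k.
v[1] = 2
v[2] = 6
v[3] = 9
v[4] = 13
v[5] = 14  (first piece 1, then v[4]=13)
v[6] = 23
v[7] = 25
v[8] = 28  (first piece 2, then v[6]=23)
v[9] = 31  (first piece 3, then v[6]=23)
One optimal plan: pieces 6 + 3 (1 cut) → $32 − $1 = $31.

31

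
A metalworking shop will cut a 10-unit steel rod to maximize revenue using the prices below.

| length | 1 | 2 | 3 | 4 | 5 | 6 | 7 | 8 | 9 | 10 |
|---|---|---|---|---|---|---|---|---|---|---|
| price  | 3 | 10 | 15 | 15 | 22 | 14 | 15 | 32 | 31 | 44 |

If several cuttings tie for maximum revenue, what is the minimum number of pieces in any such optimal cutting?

4

Consider every possible first cut. r[k] is the best of p[i]+r[k−i] over all sellable i≤k.
r[1] = 3
r[2] = 10
r[3] = 15
r[4] = 20  (first piece 2, then r[2]=10)
r[5] = 25  (first piece 2, then r[3]=15)
r[6] = 30  (first piece 2, then r[4]=20)
r[7] = 35  (first piece 2, then r[5]=25)
r[8] = 40  (first piece 2, then r[6]=30)
r[9] = 45  (first piece 2, then r[7]=35)
r[10] = 50  (first piece 2, then r[8]=40)
Maximum revenue is $50.
Now minimize piece count subject to staying optimal: for each k, pieces[k] = 1 + min over i with p[i]+r[k−i]=r[k] of pieces[k−i].
pieces[7] = 3
pieces[8] = 3
pieces[9] = 3
pieces[10] = 4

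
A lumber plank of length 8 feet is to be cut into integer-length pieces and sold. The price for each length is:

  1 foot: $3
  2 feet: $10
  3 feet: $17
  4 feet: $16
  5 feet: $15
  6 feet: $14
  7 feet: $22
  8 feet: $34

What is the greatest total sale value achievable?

44

Build v[k] bottom-up: v[k] = max over allowed piece i of (p[i] + v[k−i]).
v[1] = 3
v[2] = 10
v[3] = 17
v[4] = 20  (first piece 1, then v[3]=17)
v[5] = 27  (first piece 2, then v[3]=17)
v[6] = 34  (first piece 3, then v[3]=17)
v[7] = 37  (first piece 1, then v[6]=34)
v[8] = 44  (first piece 2, then v[6]=34)
One optimal cutting: 3 + 3 + 2 → $17 + $17 + $10 = $44.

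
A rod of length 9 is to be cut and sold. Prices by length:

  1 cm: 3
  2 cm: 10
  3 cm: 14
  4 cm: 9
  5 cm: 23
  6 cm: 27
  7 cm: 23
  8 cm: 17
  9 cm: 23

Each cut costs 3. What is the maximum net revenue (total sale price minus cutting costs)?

38

Let net[k] be the best obtainable value from length k. For each k, try every first piece i and keep the best of price[i] + net[k−i] minus the 3 cut fee when i<k.
net[1] = 3
net[2] = 10
net[3] = 14
net[4] = 17  (first piece 2, then net[2]=10)
net[5] = 23
net[6] = 27
net[7] = 30  (first piece 2, then net[5]=23)
net[8] = 34  (first piece 2, then net[6]=27)
net[9] = 38  (first piece 3, then net[6]=27)
One optimal plan: pieces 6 + 3 (1 cut) → 41 − 3 = 38.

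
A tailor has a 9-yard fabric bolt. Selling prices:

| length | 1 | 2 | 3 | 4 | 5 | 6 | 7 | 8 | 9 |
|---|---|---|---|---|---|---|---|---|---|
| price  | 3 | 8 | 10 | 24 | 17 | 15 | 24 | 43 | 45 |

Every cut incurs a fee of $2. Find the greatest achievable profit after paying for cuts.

Let r[k] be the best obtainable value from length k. For each k, try every first piece i and keep the best of price[i] + r[k−i] minus the 2 cut fee when i<k.
r[1] = 3
r[2] = max(3+3-2, 8+0) = 8
r[3] = max(3+8-2, 8+3-2, 10+0) = 10
r[4] = max(3+10-2, 8+8-2, 10+3-2, 24+0) = 24
r[5] = max(3+24-2, 8+10-2, 10+8-2, 24+3-2, 17+0) = 25
r[6] = max(3+25-2, 8+24-2, 10+10-2, 24+8-2, 17+3-2, 15+0) = 30
r[7] = max(3+30-2, 8+25-2, 10+24-2, …, 15+3-2, 24+0) = 32
r[8] = max(3+32-2, 8+30-2, 10+25-2, …, 24+3-2, 43+0) = 46
r[9] = max(3+46-2, 8+32-2, 10+30-2, …, 43+3-2, 45+0) = 47
One optimal plan: pieces 4 + 4 + 1 (2 cuts) → $51 − $4 = $47.

47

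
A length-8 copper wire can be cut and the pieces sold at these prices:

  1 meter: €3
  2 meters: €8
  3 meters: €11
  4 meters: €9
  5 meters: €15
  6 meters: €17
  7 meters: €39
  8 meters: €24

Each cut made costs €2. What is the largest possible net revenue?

40

Consider every possible first cut. r[k] is the best of p[i]+r[k−i] over all sellable i≤k, charging 2 whenever i<k.
r[1] = 3
r[2] = max(3+3-2, 8+0) = 8
r[3] = max(3+8-2, 8+3-2, 11+0) = 11
r[4] = max(3+11-2, 8+8-2, 11+3-2, 9+0) = 14
r[5] = max(3+14-2, 8+11-2, 11+8-2, 9+3-2, 15+0) = 17
r[6] = max(3+17-2, 8+14-2, 11+11-2, 9+8-2, 15+3-2, 17+0) = 20
r[7] = max(3+20-2, 8+17-2, 11+14-2, …, 17+3-2, 39+0) = 39
r[8] = max(3+39-2, 8+20-2, 11+17-2, …, 39+3-2, 24+0) = 40
One optimal plan: pieces 7 + 1 (1 cut) → €42 − €2 = €40.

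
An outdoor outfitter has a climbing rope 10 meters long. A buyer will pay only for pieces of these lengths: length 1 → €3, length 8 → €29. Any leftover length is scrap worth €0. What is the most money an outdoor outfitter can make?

Build f[k] bottom-up: f[k] = max over allowed piece i of (p[i] + f[k−i]).
f[1] = 3
f[2] = 6  (first piece 1, then f[1]=3)
f[3] = 9  (first piece 1, then f[2]=6)
f[4] = 12  (first piece 1, then f[3]=9)
f[5] = 15  (first piece 1, then f[4]=12)
f[6] = 18  (first piece 1, then f[5]=15)
f[7] = 21  (first piece 1, then f[6]=18)
f[8] = 29
f[9] = 32  (first piece 1, then f[8]=29)
f[10] = 35  (first piece 1, then f[9]=32)
One optimal cutting: 8 + 1 + 1 → €35.

35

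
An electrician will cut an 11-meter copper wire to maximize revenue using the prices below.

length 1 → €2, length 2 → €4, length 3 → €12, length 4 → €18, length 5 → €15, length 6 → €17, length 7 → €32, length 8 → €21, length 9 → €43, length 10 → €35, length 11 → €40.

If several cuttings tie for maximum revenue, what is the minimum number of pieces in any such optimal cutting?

2

Build r[k] bottom-up: r[k] = max over allowed piece i of (p[i] + r[k−i]).
r[1] = 2
r[2] = max(2+2, 4+0) = 4
r[3] = max(2+4, 4+2, 12+0) = 12
r[4] = max(2+12, 4+4, 12+2, 18+0) = 18
r[5] = max(2+18, 4+12, 12+4, 18+2, 15+0) = 20
r[6] = max(2+20, 4+18, 12+12, 18+4, 15+2, 17+0) = 24
r[7] = max(2+24, 4+20, 12+18, …, 17+2, 32+0) = 32
r[8] = max(2+32, 4+24, 12+20, …, 32+2, 21+0) = 36
r[9] = max(2+36, 4+32, 12+24, …, 21+2, 43+0) = 43
r[10] = max(2+43, 4+36, 12+32, …, 43+2, 35+0) = 45
r[11] = max(2+45, 4+43, 12+36, …, 35+2, 40+0) = 50
Maximum revenue is €50.
Now minimize piece count subject to staying optimal: for each k, pieces[k] = 1 + min over i with p[i]+r[k−i]=r[k] of pieces[k−i].
pieces[8] = 2
pieces[9] = 1
pieces[10] = 2
pieces[11] = 2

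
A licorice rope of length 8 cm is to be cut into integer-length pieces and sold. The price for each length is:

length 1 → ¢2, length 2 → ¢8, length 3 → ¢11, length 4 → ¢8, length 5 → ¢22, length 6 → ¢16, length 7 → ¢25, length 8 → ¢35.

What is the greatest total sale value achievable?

Consider every possible first cut. best[k] is the best of p[i]+best[k−i] over all sellable i≤k.
best[1] = 2
best[2] = max(2+2, 8+0) = 8
best[3] = max(2+8, 8+2, 11+0) = 11
best[4] = max(2+11, 8+8, 11+2, 8+0) = 16
best[5] = max(2+16, 8+11, 11+8, 8+2, 22+0) = 22
best[6] = max(2+22, 8+16, 11+11, 8+8, 22+2, 16+0) = 24
best[7] = max(2+24, 8+22, 11+16, …, 16+2, 25+0) = 30
best[8] = max(2+30, 8+24, 11+22, …, 25+2, 35+0) = 35
Best is to sell the whole 8-cm piece uncut for ¢35.

35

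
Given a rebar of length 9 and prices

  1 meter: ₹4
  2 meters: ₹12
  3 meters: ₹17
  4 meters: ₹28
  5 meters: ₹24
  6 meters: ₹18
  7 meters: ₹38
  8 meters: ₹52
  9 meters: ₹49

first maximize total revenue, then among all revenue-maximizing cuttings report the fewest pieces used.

3

Build r[k] bottom-up: r[k] = max over allowed piece i of (p[i] + r[k−i]).
r[1] = 4
r[2] = max(4+4, 12+0) = 12
r[3] = max(4+12, 12+4, 17+0) = 17
r[4] = max(4+17, 12+12, 17+4, 28+0) = 28
r[5] = max(4+28, 12+17, 17+12, 28+4, 24+0) = 32
r[6] = max(4+32, 12+28, 17+17, 28+12, 24+4, 18+0) = 40
r[7] = max(4+40, 12+32, 17+28, …, 18+4, 38+0) = 45
r[8] = max(4+45, 12+40, 17+32, …, 38+4, 52+0) = 56
r[9] = max(4+56, 12+45, 17+40, …, 52+4, 49+0) = 60
Maximum revenue is ₹60.
Now minimize piece count subject to staying optimal: for each k, pieces[k] = 1 + min over i with p[i]+r[k−i]=r[k] of pieces[k−i].
pieces[6] = 2
pieces[7] = 2
pieces[8] = 2
pieces[9] = 3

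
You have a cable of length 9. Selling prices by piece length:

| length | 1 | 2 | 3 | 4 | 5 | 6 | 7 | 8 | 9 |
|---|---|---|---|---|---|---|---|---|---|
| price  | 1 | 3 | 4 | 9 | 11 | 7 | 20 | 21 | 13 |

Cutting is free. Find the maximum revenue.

Let v[k] be the best obtainable value from length k. For each k, try every first piece i and keep the best of price[i] + v[k−i].
v[1] = 1
v[2] = 3
v[3] = 4  (first piece 1, then v[2]=3)
v[4] = 9
v[5] = 11
v[6] = 12  (first piece 1, then v[5]=11)
v[7] = 20
v[8] = 21  (first piece 1, then v[7]=20)
v[9] = 23  (first piece 2, then v[7]=20)
One optimal cutting: 7 + 2 → 20 + 3 = 23.

23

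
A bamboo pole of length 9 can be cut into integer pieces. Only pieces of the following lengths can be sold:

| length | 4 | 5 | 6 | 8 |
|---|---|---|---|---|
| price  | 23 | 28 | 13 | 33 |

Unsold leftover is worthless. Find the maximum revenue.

51

Consider every possible first cut. r[k] is the best of p[i]+r[k−i] over all sellable i≤k.
r[1] = 0
r[2] = 0
r[3] = 0
r[4] = 23
r[5] = 28
r[6] = 28
r[7] = 28
r[8] = 46  (first piece 4, then r[4]=23)
r[9] = 51  (first piece 4, then r[5]=28)
One optimal cutting: 5 + 4 → $51.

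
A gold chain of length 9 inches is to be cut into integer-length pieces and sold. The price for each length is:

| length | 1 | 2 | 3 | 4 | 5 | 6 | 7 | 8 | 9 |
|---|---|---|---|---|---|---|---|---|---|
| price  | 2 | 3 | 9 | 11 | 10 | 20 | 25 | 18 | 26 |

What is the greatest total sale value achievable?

29

Consider every possible first cut. v[k] is the best of p[i]+v[k−i] over all sellable i≤k.
v[1] = 2
v[2] = max(2+2, 3+0) = 4
v[3] = max(2+4, 3+2, 9+0) = 9
v[4] = max(2+9, 3+4, 9+2, 11+0) = 11
v[5] = max(2+11, 3+9, 9+4, 11+2, 10+0) = 13
v[6] = max(2+13, 3+11, 9+9, 11+4, 10+2, 20+0) = 20
v[7] = max(2+20, 3+13, 9+11, …, 20+2, 25+0) = 25
v[8] = max(2+25, 3+20, 9+13, …, 25+2, 18+0) = 27
v[9] = max(2+27, 3+25, 9+20, …, 18+2, 26+0) = 29
One optimal cutting: 7 + 1 + 1 → $25 + $2 + $2 = $29.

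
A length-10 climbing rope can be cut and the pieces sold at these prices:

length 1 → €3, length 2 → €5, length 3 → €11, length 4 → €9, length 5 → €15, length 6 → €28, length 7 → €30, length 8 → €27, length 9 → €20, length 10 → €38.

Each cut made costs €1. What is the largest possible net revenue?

40

Build r[k] bottom-up: r[k] = max over allowed piece i of (p[i] + r[k−i]) − 1 per cut.
r[1] = 3
r[2] = max(3+3-1, 5+0) = 5
r[3] = max(3+5-1, 5+3-1, 11+0) = 11
r[4] = max(3+11-1, 5+5-1, 11+3-1, 9+0) = 13
r[5] = max(3+13-1, 5+11-1, 11+5-1, 9+3-1, 15+0) = 15
r[6] = max(3+15-1, 5+13-1, 11+11-1, 9+5-1, 15+3-1, 28+0) = 28
r[7] = max(3+28-1, 5+15-1, 11+13-1, …, 28+3-1, 30+0) = 30
r[8] = max(3+30-1, 5+28-1, 11+15-1, …, 30+3-1, 27+0) = 32
r[9] = max(3+32-1, 5+30-1, 11+28-1, …, 27+3-1, 20+0) = 38
r[10] = max(3+38-1, 5+32-1, 11+30-1, …, 20+3-1, 38+0) = 40
One optimal plan: pieces 6 + 3 + 1 (2 cuts) → €42 − €2 = €40.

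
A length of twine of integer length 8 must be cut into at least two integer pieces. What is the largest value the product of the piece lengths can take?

18

Define g[k] = max over 1≤i<k of i · max(k−i, g[k−i]); the inner max lets the remainder stay uncut if that's better.
g[2] = 1×max(1,0) = 1×1 = 1
g[3] = max(1×2, 2×1) = 2
g[4] = max(1×3, 2×2, 3×1) = 4
g[5] = max(1×4, 2×3, 3×2, 4×1) = 6
g[6] = max(1×6, 2×4, 3×3, 4×2, 5×1) = 9
g[7] = max(1×9, 2×6, 3×4, 4×3, 5×2, 6×1) = 12
g[8] = max(1×12, 2×9, 3×6, …, 6×2, 7×1) = 18
One optimal split: 3 + 3 + 2; product 3×3×2 = 18.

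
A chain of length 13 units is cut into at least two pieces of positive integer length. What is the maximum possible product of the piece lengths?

Fill f[k] for k=2..13: at each k try every first piece i and multiply by the better of (k−i) uncut or f[k−i].
f[2] = 1*max(1,0) = 1*1 = 1
f[3] = 1*max(2,1) = 1*2 = 2
f[4] = 2*max(2,1) = 2*2 = 4
f[5] = 2*max(3,2) = 2*3 = 6
f[6] = 3*max(3,2) = 3*3 = 9
f[7] = 2*max(5,6) = 2*6 = 12
f[8] = 2*max(6,9) = 2*9 = 18
f[9] = 3*max(6,9) = 3*9 = 27
f[10] = 2*max(8,18) = 2*18 = 36
f[11] = 2*max(9,27) = 2*27 = 54
f[12] = 3*max(9,27) = 3*27 = 81
f[13] = 2*max(11,54) = 2*54 = 108
One optimal split: 3 + 3 + 3 + 2 + 2; product 3*3*3*2*2 = 108.

108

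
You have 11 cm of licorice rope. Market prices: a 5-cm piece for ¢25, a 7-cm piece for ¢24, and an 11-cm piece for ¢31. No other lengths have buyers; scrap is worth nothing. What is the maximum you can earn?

50

Consider every possible first cut. r[k] is the best of p[i]+r[k−i] over all sellable i≤k.
r[1] = 0
r[2] = 0
r[3] = 0
r[4] = 0
r[5] = 25
r[6] = 25
r[7] = 25
r[8] = 25
r[9] = 25
r[10] = 50  (first piece 5, then r[5]=25)
r[11] = 50
One optimal cutting: pieces 5 + 5 with 1 cm of scrap → ¢50.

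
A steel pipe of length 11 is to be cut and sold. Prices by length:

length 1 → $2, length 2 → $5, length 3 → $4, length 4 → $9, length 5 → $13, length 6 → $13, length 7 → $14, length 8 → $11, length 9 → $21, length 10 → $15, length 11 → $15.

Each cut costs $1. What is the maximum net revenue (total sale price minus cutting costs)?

Let v[k] be the best obtainable value from length k. For each k, try every first piece i and keep the best of price[i] + v[k−i] minus the 1 cut fee when i<k.
v[1] = 2
v[2] = 5
v[3] = 6  (first piece 1, then v[2]=5)
v[4] = 9  (first piece 2, then v[2]=5)
v[5] = 13
v[6] = 14  (first piece 1, then v[5]=13)
v[7] = 17  (first piece 2, then v[5]=13)
v[8] = 18  (first piece 1, then v[7]=17)
v[9] = 21  (first piece 2, then v[7]=17)
v[10] = 25  (first piece 5, then v[5]=13)
v[11] = 26  (first piece 1, then v[10]=25)
One optimal plan: pieces 5 + 5 + 1 (2 cuts) → $28 − $2 = $26.

26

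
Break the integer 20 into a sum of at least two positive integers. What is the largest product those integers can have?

Fill P[k] for k=2..20: at each k try every first piece i and multiply by the better of (k−i) uncut or P[k−i].
P[2] = 1*max(1,0) = 1*1 = 1
P[3] = max(1*2, 2*1) = 2
P[4] = max(1*3, 2*2, 3*1) = 4
P[5] = max(1*4, 2*3, 3*2, 4*1) = 6
P[6] = max(1*6, 2*4, 3*3, 4*2, 5*1) = 9
P[7] = max(1*9, 2*6, 3*4, 4*3, 5*2, 6*1) = 12
P[8] = max(1*12, 2*9, 3*6, …, 6*2, 7*1) = 18
P[9] = max(1*18, 2*12, 3*9, …, 7*2, 8*1) = 27
P[10] = max(1*27, 2*18, 3*12, …, 8*2, 9*1) = 36
P[11] = max(1*36, 2*27, 3*18, …, 9*2, 10*1) = 54
P[12] = max(1*54, 2*36, 3*27, …, 10*2, 11*1) = 81
P[13] = max(1*81, 2*54, 3*36, …, 11*2, 12*1) = 108
P[14] = max(1*108, 2*81, 3*54, …, 12*2, 13*1) = 162
P[15] = max(1*162, 2*108, 3*81, …, 13*2, 14*1) = 243
P[16] = max(1*243, 2*162, 3*108, …, 14*2, 15*1) = 324
P[17] = max(1*324, 2*243, 3*162, …, 15*2, 16*1) = 486
P[18] = max(1*486, 2*324, 3*243, …, 16*2, 17*1) = 729
P[19] = max(1*729, 2*486, 3*324, …, 17*2, 18*1) = 972
P[20] = max(1*972, 2*729, 3*486, …, 18*2, 19*1) = 1458
One optimal split: 3 + 3 + 3 + 3 + 3 + 3 + 2; product 3*3*3*3*3*3*2 = 1458.

1458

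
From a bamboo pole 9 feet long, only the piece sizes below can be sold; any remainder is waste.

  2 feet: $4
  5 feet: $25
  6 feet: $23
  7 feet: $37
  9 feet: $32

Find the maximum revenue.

Let best[k] be the best obtainable value from length k. For each k, try every first piece i and keep the best of price[i] + best[k−i].
best[1] = 0
best[2] = 4
best[3] = 4
best[4] = 8  (first piece 2, then best[2]=4)
best[5] = 25
best[6] = 25
best[7] = 37
best[8] = 37
best[9] = 41  (first piece 2, then best[7]=37)
One optimal cutting: 7 + 2 → $41.

41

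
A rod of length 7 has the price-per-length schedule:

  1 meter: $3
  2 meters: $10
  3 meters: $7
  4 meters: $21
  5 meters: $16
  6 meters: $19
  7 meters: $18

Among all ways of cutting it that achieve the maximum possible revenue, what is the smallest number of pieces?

Build r[k] bottom-up: r[k] = max over allowed piece i of (p[i] + r[k−i]).
r[1] = 3
r[2] = 10
r[3] = 13  (first piece 1, then r[2]=10)
r[4] = 21
r[5] = 24  (first piece 1, then r[4]=21)
r[6] = 31  (first piece 2, then r[4]=21)
r[7] = 34  (first piece 1, then r[6]=31)
Maximum revenue is $34.
Now minimize piece count subject to staying optimal: for each k, pieces[k] = 1 + min over i with p[i]+r[k−i]=r[k] of pieces[k−i].
pieces[4] = 1
pieces[5] = 2
pieces[6] = 2
pieces[7] = 3

3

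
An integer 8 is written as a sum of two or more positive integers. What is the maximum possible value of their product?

Let m[k] be the best product for length k (with at least one cut). For each first piece i, the rest contributes max(k−i, m[k−i]).
m[2] = 1*max(1,0) = 1*1 = 1
m[3] = 1*max(2,1) = 1*2 = 2
m[4] = 2*max(2,1) = 2*2 = 4
m[5] = 2*max(3,2) = 2*3 = 6
m[6] = 3*max(3,2) = 3*3 = 9
m[7] = 2*max(5,6) = 2*6 = 12
m[8] = 2*max(6,9) = 2*9 = 18
One optimal split: 3 + 3 + 2; product 3*3*2 = 18.

18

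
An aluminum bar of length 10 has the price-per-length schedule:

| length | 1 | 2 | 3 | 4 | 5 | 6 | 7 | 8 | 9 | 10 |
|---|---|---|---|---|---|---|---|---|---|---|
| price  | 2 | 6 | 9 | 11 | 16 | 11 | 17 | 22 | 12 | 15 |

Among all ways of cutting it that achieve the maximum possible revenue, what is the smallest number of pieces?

2

Consider every possible first cut. r[k] is the best of p[i]+r[k−i] over all sellable i≤k.
r[1] = 2
r[2] = max(2+2, 6+0) = 6
r[3] = max(2+6, 6+2, 9+0) = 9
r[4] = max(2+9, 6+6, 9+2, 11+0) = 12
r[5] = max(2+12, 6+9, 9+6, 11+2, 16+0) = 16
r[6] = max(2+16, 6+12, 9+9, 11+6, 16+2, 11+0) = 18
r[7] = max(2+18, 6+16, 9+12, …, 11+2, 17+0) = 22
r[8] = max(2+22, 6+18, 9+16, …, 17+2, 22+0) = 25
r[9] = max(2+25, 6+22, 9+18, …, 22+2, 12+0) = 28
r[10] = max(2+28, 6+25, 9+22, …, 12+2, 15+0) = 32
Maximum revenue is $32.
Now minimize piece count subject to staying optimal: for each k, pieces[k] = 1 + min over i with p[i]+r[k−i]=r[k] of pieces[k−i].
pieces[7] = 2
pieces[8] = 2
pieces[9] = 3
pieces[10] = 2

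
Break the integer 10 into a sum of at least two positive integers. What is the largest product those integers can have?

Fill prod[k] for k=2..10: at each k try every first piece i and multiply by the better of (k−i) uncut or prod[k−i].
prod[2] = 1*max(1,0) = 1*1 = 1
prod[3] = max(1*2, 2*1) = 2
prod[4] = max(1*3, 2*2, 3*1) = 4
prod[5] = max(1*4, 2*3, 3*2, 4*1) = 6
prod[6] = max(1*6, 2*4, 3*3, 4*2, 5*1) = 9
prod[7] = max(1*9, 2*6, 3*4, 4*3, 5*2, 6*1) = 12
prod[8] = max(1*12, 2*9, 3*6, …, 6*2, 7*1) = 18
prod[9] = max(1*18, 2*12, 3*9, …, 7*2, 8*1) = 27
prod[10] = max(1*27, 2*18, 3*12, …, 8*2, 9*1) = 36
One optimal split: 3 + 3 + 2 + 2; product 3*3*2*2 = 36.

36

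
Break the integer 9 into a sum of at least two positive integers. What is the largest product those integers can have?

Let prod[k] be the best product for length k (with at least one cut). For each first piece i, the rest contributes max(k−i, prod[k−i]).
prod[2] = 1·max(1,0) = 1·1 = 1
prod[3] = max(1·2, 2·1) = 2
prod[4] = max(1·3, 2·2, 3·1) = 4
prod[5] = max(1·4, 2·3, 3·2, 4·1) = 6
prod[6] = max(1·6, 2·4, 3·3, 4·2, 5·1) = 9
prod[7] = max(1·9, 2·6, 3·4, 4·3, 5·2, 6·1) = 12
prod[8] = max(1·12, 2·9, 3·6, …, 6·2, 7·1) = 18
prod[9] = max(1·18, 2·12, 3·9, …, 7·2, 8·1) = 27
One optimal split: 3 + 3 + 3; product 3·3·3 = 27.

27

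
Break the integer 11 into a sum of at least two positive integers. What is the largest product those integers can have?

Fill m[k] for k=2..11: at each k try every first piece i and multiply by the better of (k−i) uncut or m[k−i].
m[2] = 1·max(1,0) = 1·1 = 1
m[3] = 1·max(2,1) = 1·2 = 2
m[4] = 2·max(2,1) = 2·2 = 4
m[5] = 2·max(3,2) = 2·3 = 6
m[6] = 3·max(3,2) = 3·3 = 9
m[7] = 2·max(5,6) = 2·6 = 12
m[8] = 2·max(6,9) = 2·9 = 18
m[9] = 3·max(6,9) = 3·9 = 27
m[10] = 2·max(8,18) = 2·18 = 36
m[11] = 2·max(9,27) = 2·27 = 54
One optimal split: 3 + 3 + 3 + 2; product 3·3·3·2 = 54.

54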